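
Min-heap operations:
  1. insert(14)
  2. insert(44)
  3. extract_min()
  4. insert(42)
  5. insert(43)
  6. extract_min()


insert(14) -> [14]
insert(44) -> [14, 44]
extract_min()->14, [44]
insert(42) -> [42, 44]
insert(43) -> [42, 44, 43]
extract_min()->42, [43, 44]

Final heap: [43, 44]


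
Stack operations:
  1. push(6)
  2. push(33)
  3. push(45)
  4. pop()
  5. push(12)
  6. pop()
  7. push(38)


push(6) -> [6]
push(33) -> [6, 33]
push(45) -> [6, 33, 45]
pop()->45, [6, 33]
push(12) -> [6, 33, 12]
pop()->12, [6, 33]
push(38) -> [6, 33, 38]

Final stack: [6, 33, 38]


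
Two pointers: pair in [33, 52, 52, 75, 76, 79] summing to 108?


lo=0(33)+hi=5(79)=112
lo=0(33)+hi=4(76)=109
lo=0(33)+hi=3(75)=108

Yes: 33+75=108


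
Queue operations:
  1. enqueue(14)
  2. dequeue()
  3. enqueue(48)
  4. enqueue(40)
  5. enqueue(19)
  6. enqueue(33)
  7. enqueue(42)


enqueue(14) -> [14]
dequeue()->14, []
enqueue(48) -> [48]
enqueue(40) -> [48, 40]
enqueue(19) -> [48, 40, 19]
enqueue(33) -> [48, 40, 19, 33]
enqueue(42) -> [48, 40, 19, 33, 42]

Final queue: [48, 40, 19, 33, 42]


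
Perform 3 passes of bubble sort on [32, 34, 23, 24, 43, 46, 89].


Initial: [32, 34, 23, 24, 43, 46, 89]
Pass 1: [32, 23, 24, 34, 43, 46, 89] (2 swaps)
Pass 2: [23, 24, 32, 34, 43, 46, 89] (2 swaps)
Pass 3: [23, 24, 32, 34, 43, 46, 89] (0 swaps)

After 3 passes: [23, 24, 32, 34, 43, 46, 89]


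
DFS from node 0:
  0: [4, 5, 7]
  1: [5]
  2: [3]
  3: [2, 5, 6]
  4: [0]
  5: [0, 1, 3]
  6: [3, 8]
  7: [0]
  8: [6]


Visit 0, push [7, 5, 4]
Visit 4, push []
Visit 5, push [3, 1]
Visit 1, push []
Visit 3, push [6, 2]
Visit 2, push []
Visit 6, push [8]
Visit 8, push []
Visit 7, push []

DFS order: [0, 4, 5, 1, 3, 2, 6, 8, 7]


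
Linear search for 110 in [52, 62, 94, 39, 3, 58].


i=0: 52!=110
i=1: 62!=110
i=2: 94!=110
i=3: 39!=110
i=4: 3!=110
i=5: 58!=110

Not found, 6 comps


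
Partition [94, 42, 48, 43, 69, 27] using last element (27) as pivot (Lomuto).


Pivot: 27
Place pivot at 0: [27, 42, 48, 43, 69, 94]

Partitioned: [27, 42, 48, 43, 69, 94]


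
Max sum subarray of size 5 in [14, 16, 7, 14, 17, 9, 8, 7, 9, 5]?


[0:5]: 68
[1:6]: 63
[2:7]: 55
[3:8]: 55
[4:9]: 50
[5:10]: 38

Max: 68 at [0:5]


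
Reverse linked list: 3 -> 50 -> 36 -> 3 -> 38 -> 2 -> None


Step 1: curr=3, set curr.next=prev(None) | reversed so far: 3
Step 2: curr=50, set curr.next=prev(3) | reversed so far: 50 -> 3
Step 3: curr=36, set curr.next=prev(50) | reversed so far: 36 -> 50 -> 3
Step 4: curr=3, set curr.next=prev(36) | reversed so far: 3 -> 36 -> 50 -> 3
Step 5: curr=38, set curr.next=prev(3) | reversed so far: 38 -> 3 -> 36 -> 50 -> 3
Step 6: curr=2, set curr.next=prev(38) | reversed so far: 2 -> 38 -> 3 -> 36 -> 50 -> 3

2 -> 38 -> 3 -> 36 -> 50 -> 3 -> None


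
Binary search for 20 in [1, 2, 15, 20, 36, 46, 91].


Step 1: lo=0, hi=6, mid=3, val=20

Found at index 3


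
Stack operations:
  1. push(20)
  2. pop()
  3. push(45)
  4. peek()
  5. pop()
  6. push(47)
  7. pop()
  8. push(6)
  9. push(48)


push(20) -> [20]
pop()->20, []
push(45) -> [45]
peek()->45
pop()->45, []
push(47) -> [47]
pop()->47, []
push(6) -> [6]
push(48) -> [6, 48]

Final stack: [6, 48]


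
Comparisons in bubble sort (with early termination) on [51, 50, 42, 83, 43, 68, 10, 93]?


Algorithm: bubble sort (with early termination)
Input: [51, 50, 42, 83, 43, 68, 10, 93]
Sorted: [10, 42, 43, 50, 51, 68, 83, 93]

28


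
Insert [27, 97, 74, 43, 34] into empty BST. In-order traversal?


Insert 27: root
Insert 97: R from 27
Insert 74: R from 27 -> L from 97
Insert 43: R from 27 -> L from 97 -> L from 74
Insert 34: R from 27 -> L from 97 -> L from 74 -> L from 43

In-order: [27, 34, 43, 74, 97]


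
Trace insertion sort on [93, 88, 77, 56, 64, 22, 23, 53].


Initial: [93, 88, 77, 56, 64, 22, 23, 53]
Insert 88: [88, 93, 77, 56, 64, 22, 23, 53]
Insert 77: [77, 88, 93, 56, 64, 22, 23, 53]
Insert 56: [56, 77, 88, 93, 64, 22, 23, 53]
Insert 64: [56, 64, 77, 88, 93, 22, 23, 53]
Insert 22: [22, 56, 64, 77, 88, 93, 23, 53]
Insert 23: [22, 23, 56, 64, 77, 88, 93, 53]
Insert 53: [22, 23, 53, 56, 64, 77, 88, 93]

Sorted: [22, 23, 53, 56, 64, 77, 88, 93]


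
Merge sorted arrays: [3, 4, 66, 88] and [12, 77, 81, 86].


Take 3 from A
Take 4 from A
Take 12 from B
Take 66 from A
Take 77 from B
Take 81 from B
Take 86 from B

Merged: [3, 4, 12, 66, 77, 81, 86, 88]


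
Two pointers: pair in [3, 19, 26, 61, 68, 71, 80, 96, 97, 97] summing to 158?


lo=0(3)+hi=9(97)=100
lo=1(19)+hi=9(97)=116
lo=2(26)+hi=9(97)=123
lo=3(61)+hi=9(97)=158

Yes: 61+97=158


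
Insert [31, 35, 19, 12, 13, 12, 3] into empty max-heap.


Insert 31: [31]
Insert 35: [35, 31]
Insert 19: [35, 31, 19]
Insert 12: [35, 31, 19, 12]
Insert 13: [35, 31, 19, 12, 13]
Insert 12: [35, 31, 19, 12, 13, 12]
Insert 3: [35, 31, 19, 12, 13, 12, 3]

Final heap: [35, 31, 19, 12, 13, 12, 3]


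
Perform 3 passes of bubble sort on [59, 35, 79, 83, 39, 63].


Initial: [59, 35, 79, 83, 39, 63]
Pass 1: [35, 59, 79, 39, 63, 83] (3 swaps)
Pass 2: [35, 59, 39, 63, 79, 83] (2 swaps)
Pass 3: [35, 39, 59, 63, 79, 83] (1 swaps)

After 3 passes: [35, 39, 59, 63, 79, 83]


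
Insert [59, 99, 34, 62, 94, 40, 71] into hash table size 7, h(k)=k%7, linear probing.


Insert 59: h=3 -> slot 3
Insert 99: h=1 -> slot 1
Insert 34: h=6 -> slot 6
Insert 62: h=6, 1 probes -> slot 0
Insert 94: h=3, 1 probes -> slot 4
Insert 40: h=5 -> slot 5
Insert 71: h=1, 1 probes -> slot 2

Table: [62, 99, 71, 59, 94, 40, 34]


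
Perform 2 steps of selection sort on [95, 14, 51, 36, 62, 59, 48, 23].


Initial: [95, 14, 51, 36, 62, 59, 48, 23]
Step 1: min=14 at 1
  Swap: [14, 95, 51, 36, 62, 59, 48, 23]
Step 2: min=23 at 7
  Swap: [14, 23, 51, 36, 62, 59, 48, 95]

After 2 steps: [14, 23, 51, 36, 62, 59, 48, 95]


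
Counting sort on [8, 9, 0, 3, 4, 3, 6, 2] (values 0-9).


Input: [8, 9, 0, 3, 4, 3, 6, 2]
Counts: [1, 0, 1, 2, 1, 0, 1, 0, 1, 1]

Sorted: [0, 2, 3, 3, 4, 6, 8, 9]


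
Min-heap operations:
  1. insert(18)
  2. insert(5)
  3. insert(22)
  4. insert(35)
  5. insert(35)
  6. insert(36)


insert(18) -> [18]
insert(5) -> [5, 18]
insert(22) -> [5, 18, 22]
insert(35) -> [5, 18, 22, 35]
insert(35) -> [5, 18, 22, 35, 35]
insert(36) -> [5, 18, 22, 35, 35, 36]

Final heap: [5, 18, 22, 35, 35, 36]


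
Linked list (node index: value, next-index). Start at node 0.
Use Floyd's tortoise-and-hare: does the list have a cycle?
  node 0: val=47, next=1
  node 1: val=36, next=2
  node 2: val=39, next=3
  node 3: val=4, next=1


Floyd's tortoise (slow, +1) and hare (fast, +2):
  init: slow=0, fast=0
  step 1: slow=1, fast=2
  step 2: slow=2, fast=1
  step 3: slow=3, fast=3
  slow == fast at node 3: cycle detected

Cycle: yes


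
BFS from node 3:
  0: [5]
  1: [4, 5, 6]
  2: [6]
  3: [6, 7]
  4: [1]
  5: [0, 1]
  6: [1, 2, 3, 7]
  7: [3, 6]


Visit 3, enqueue [6, 7]
Visit 6, enqueue [1, 2]
Visit 7, enqueue []
Visit 1, enqueue [4, 5]
Visit 2, enqueue []
Visit 4, enqueue []
Visit 5, enqueue [0]
Visit 0, enqueue []

BFS order: [3, 6, 7, 1, 2, 4, 5, 0]


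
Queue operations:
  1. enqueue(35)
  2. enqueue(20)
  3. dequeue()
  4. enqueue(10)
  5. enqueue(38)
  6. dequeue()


enqueue(35) -> [35]
enqueue(20) -> [35, 20]
dequeue()->35, [20]
enqueue(10) -> [20, 10]
enqueue(38) -> [20, 10, 38]
dequeue()->20, [10, 38]

Final queue: [10, 38]


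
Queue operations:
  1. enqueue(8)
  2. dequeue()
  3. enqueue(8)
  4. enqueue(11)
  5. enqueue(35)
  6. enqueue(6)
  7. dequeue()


enqueue(8) -> [8]
dequeue()->8, []
enqueue(8) -> [8]
enqueue(11) -> [8, 11]
enqueue(35) -> [8, 11, 35]
enqueue(6) -> [8, 11, 35, 6]
dequeue()->8, [11, 35, 6]

Final queue: [11, 35, 6]


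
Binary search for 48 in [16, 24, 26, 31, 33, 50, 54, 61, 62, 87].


Step 1: lo=0, hi=9, mid=4, val=33
Step 2: lo=5, hi=9, mid=7, val=61
Step 3: lo=5, hi=6, mid=5, val=50

Not found


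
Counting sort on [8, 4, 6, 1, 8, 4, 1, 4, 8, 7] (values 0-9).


Input: [8, 4, 6, 1, 8, 4, 1, 4, 8, 7]
Counts: [0, 2, 0, 0, 3, 0, 1, 1, 3, 0]

Sorted: [1, 1, 4, 4, 4, 6, 7, 8, 8, 8]


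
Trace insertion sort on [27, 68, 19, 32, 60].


Initial: [27, 68, 19, 32, 60]
Insert 68: [27, 68, 19, 32, 60]
Insert 19: [19, 27, 68, 32, 60]
Insert 32: [19, 27, 32, 68, 60]
Insert 60: [19, 27, 32, 60, 68]

Sorted: [19, 27, 32, 60, 68]


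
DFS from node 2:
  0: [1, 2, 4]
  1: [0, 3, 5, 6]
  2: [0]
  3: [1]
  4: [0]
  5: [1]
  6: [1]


Visit 2, push [0]
Visit 0, push [4, 1]
Visit 1, push [6, 5, 3]
Visit 3, push []
Visit 5, push []
Visit 6, push []
Visit 4, push []

DFS order: [2, 0, 1, 3, 5, 6, 4]


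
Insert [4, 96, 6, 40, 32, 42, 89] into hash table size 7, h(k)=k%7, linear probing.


Insert 4: h=4 -> slot 4
Insert 96: h=5 -> slot 5
Insert 6: h=6 -> slot 6
Insert 40: h=5, 2 probes -> slot 0
Insert 32: h=4, 4 probes -> slot 1
Insert 42: h=0, 2 probes -> slot 2
Insert 89: h=5, 5 probes -> slot 3

Table: [40, 32, 42, 89, 4, 96, 6]


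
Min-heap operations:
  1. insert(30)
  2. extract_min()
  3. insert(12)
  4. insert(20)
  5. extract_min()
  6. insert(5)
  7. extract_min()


insert(30) -> [30]
extract_min()->30, []
insert(12) -> [12]
insert(20) -> [12, 20]
extract_min()->12, [20]
insert(5) -> [5, 20]
extract_min()->5, [20]

Final heap: [20]


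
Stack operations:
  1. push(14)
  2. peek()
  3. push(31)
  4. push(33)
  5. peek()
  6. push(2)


push(14) -> [14]
peek()->14
push(31) -> [14, 31]
push(33) -> [14, 31, 33]
peek()->33
push(2) -> [14, 31, 33, 2]

Final stack: [14, 31, 33, 2]


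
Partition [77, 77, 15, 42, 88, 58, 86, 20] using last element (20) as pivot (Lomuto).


Pivot: 20
  15 <= 20: swap -> [15, 77, 77, 42, 88, 58, 86, 20]
Place pivot at 1: [15, 20, 77, 42, 88, 58, 86, 77]

Partitioned: [15, 20, 77, 42, 88, 58, 86, 77]


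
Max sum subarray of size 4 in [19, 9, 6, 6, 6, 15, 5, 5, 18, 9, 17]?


[0:4]: 40
[1:5]: 27
[2:6]: 33
[3:7]: 32
[4:8]: 31
[5:9]: 43
[6:10]: 37
[7:11]: 49

Max: 49 at [7:11]


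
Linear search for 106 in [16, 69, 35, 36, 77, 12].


i=0: 16!=106
i=1: 69!=106
i=2: 35!=106
i=3: 36!=106
i=4: 77!=106
i=5: 12!=106

Not found, 6 comps


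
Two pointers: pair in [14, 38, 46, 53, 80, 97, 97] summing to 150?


lo=0(14)+hi=6(97)=111
lo=1(38)+hi=6(97)=135
lo=2(46)+hi=6(97)=143
lo=3(53)+hi=6(97)=150

Yes: 53+97=150


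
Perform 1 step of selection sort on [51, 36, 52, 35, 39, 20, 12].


Initial: [51, 36, 52, 35, 39, 20, 12]
Step 1: min=12 at 6
  Swap: [12, 36, 52, 35, 39, 20, 51]

After 1 step: [12, 36, 52, 35, 39, 20, 51]


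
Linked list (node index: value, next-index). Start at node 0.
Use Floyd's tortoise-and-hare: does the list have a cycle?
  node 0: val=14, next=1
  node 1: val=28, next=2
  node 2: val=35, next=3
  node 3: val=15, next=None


Floyd's tortoise (slow, +1) and hare (fast, +2):
  init: slow=0, fast=0
  step 1: slow=1, fast=2
  step 2: fast 2->3->None, no cycle

Cycle: no


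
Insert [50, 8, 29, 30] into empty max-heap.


Insert 50: [50]
Insert 8: [50, 8]
Insert 29: [50, 8, 29]
Insert 30: [50, 30, 29, 8]

Final heap: [50, 30, 29, 8]


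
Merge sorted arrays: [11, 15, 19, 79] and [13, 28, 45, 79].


Take 11 from A
Take 13 from B
Take 15 from A
Take 19 from A
Take 28 from B
Take 45 from B
Take 79 from A

Merged: [11, 13, 15, 19, 28, 45, 79, 79]


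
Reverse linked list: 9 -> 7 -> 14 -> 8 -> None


Step 1: curr=9, set curr.next=prev(None) | reversed so far: 9
Step 2: curr=7, set curr.next=prev(9) | reversed so far: 7 -> 9
Step 3: curr=14, set curr.next=prev(7) | reversed so far: 14 -> 7 -> 9
Step 4: curr=8, set curr.next=prev(14) | reversed so far: 8 -> 14 -> 7 -> 9

8 -> 14 -> 7 -> 9 -> None


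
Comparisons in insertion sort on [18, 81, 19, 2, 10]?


Algorithm: insertion sort
Input: [18, 81, 19, 2, 10]
Sorted: [2, 10, 18, 19, 81]

10


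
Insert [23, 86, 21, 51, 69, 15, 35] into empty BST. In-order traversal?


Insert 23: root
Insert 86: R from 23
Insert 21: L from 23
Insert 51: R from 23 -> L from 86
Insert 69: R from 23 -> L from 86 -> R from 51
Insert 15: L from 23 -> L from 21
Insert 35: R from 23 -> L from 86 -> L from 51

In-order: [15, 21, 23, 35, 51, 69, 86]


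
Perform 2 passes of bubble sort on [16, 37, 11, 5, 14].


Initial: [16, 37, 11, 5, 14]
Pass 1: [16, 11, 5, 14, 37] (3 swaps)
Pass 2: [11, 5, 14, 16, 37] (3 swaps)

After 2 passes: [11, 5, 14, 16, 37]


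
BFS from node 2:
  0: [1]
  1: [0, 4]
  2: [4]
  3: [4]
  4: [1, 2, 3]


Visit 2, enqueue [4]
Visit 4, enqueue [1, 3]
Visit 1, enqueue [0]
Visit 3, enqueue []
Visit 0, enqueue []

BFS order: [2, 4, 1, 3, 0]


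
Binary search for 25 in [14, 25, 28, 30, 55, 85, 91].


Step 1: lo=0, hi=6, mid=3, val=30
Step 2: lo=0, hi=2, mid=1, val=25

Found at index 1


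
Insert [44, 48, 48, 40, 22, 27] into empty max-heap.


Insert 44: [44]
Insert 48: [48, 44]
Insert 48: [48, 44, 48]
Insert 40: [48, 44, 48, 40]
Insert 22: [48, 44, 48, 40, 22]
Insert 27: [48, 44, 48, 40, 22, 27]

Final heap: [48, 44, 48, 40, 22, 27]


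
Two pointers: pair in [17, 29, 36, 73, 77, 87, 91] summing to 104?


lo=0(17)+hi=6(91)=108
lo=0(17)+hi=5(87)=104

Yes: 17+87=104


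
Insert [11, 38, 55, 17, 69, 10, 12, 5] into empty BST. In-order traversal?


Insert 11: root
Insert 38: R from 11
Insert 55: R from 11 -> R from 38
Insert 17: R from 11 -> L from 38
Insert 69: R from 11 -> R from 38 -> R from 55
Insert 10: L from 11
Insert 12: R from 11 -> L from 38 -> L from 17
Insert 5: L from 11 -> L from 10

In-order: [5, 10, 11, 12, 17, 38, 55, 69]


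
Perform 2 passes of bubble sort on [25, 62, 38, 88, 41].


Initial: [25, 62, 38, 88, 41]
Pass 1: [25, 38, 62, 41, 88] (2 swaps)
Pass 2: [25, 38, 41, 62, 88] (1 swaps)

After 2 passes: [25, 38, 41, 62, 88]


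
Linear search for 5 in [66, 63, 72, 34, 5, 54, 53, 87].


i=0: 66!=5
i=1: 63!=5
i=2: 72!=5
i=3: 34!=5
i=4: 5==5 found!

Found at 4, 5 comps


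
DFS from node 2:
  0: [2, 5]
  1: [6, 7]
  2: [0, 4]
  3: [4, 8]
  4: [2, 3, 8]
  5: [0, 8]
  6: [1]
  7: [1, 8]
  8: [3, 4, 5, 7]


Visit 2, push [4, 0]
Visit 0, push [5]
Visit 5, push [8]
Visit 8, push [7, 4, 3]
Visit 3, push [4]
Visit 4, push []
Visit 7, push [1]
Visit 1, push [6]
Visit 6, push []

DFS order: [2, 0, 5, 8, 3, 4, 7, 1, 6]


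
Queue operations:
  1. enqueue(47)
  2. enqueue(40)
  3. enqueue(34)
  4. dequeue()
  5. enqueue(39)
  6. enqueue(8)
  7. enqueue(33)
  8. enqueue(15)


enqueue(47) -> [47]
enqueue(40) -> [47, 40]
enqueue(34) -> [47, 40, 34]
dequeue()->47, [40, 34]
enqueue(39) -> [40, 34, 39]
enqueue(8) -> [40, 34, 39, 8]
enqueue(33) -> [40, 34, 39, 8, 33]
enqueue(15) -> [40, 34, 39, 8, 33, 15]

Final queue: [40, 34, 39, 8, 33, 15]


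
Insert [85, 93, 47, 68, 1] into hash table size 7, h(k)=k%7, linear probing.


Insert 85: h=1 -> slot 1
Insert 93: h=2 -> slot 2
Insert 47: h=5 -> slot 5
Insert 68: h=5, 1 probes -> slot 6
Insert 1: h=1, 2 probes -> slot 3

Table: [None, 85, 93, 1, None, 47, 68]


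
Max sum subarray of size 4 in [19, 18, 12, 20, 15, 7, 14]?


[0:4]: 69
[1:5]: 65
[2:6]: 54
[3:7]: 56

Max: 69 at [0:4]


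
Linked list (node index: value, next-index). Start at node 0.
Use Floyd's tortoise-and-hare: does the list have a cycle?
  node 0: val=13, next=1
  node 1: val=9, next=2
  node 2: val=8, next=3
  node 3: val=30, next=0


Floyd's tortoise (slow, +1) and hare (fast, +2):
  init: slow=0, fast=0
  step 1: slow=1, fast=2
  step 2: slow=2, fast=0
  step 3: slow=3, fast=2
  step 4: slow=0, fast=0
  slow == fast at node 0: cycle detected

Cycle: yes


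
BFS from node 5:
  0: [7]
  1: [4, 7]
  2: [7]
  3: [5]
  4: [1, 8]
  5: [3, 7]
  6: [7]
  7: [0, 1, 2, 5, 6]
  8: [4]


Visit 5, enqueue [3, 7]
Visit 3, enqueue []
Visit 7, enqueue [0, 1, 2, 6]
Visit 0, enqueue []
Visit 1, enqueue [4]
Visit 2, enqueue []
Visit 6, enqueue []
Visit 4, enqueue [8]
Visit 8, enqueue []

BFS order: [5, 3, 7, 0, 1, 2, 6, 4, 8]


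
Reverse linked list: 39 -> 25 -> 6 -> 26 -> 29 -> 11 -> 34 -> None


Step 1: curr=39, set curr.next=prev(None) | reversed so far: 39
Step 2: curr=25, set curr.next=prev(39) | reversed so far: 25 -> 39
Step 3: curr=6, set curr.next=prev(25) | reversed so far: 6 -> 25 -> 39
Step 4: curr=26, set curr.next=prev(6) | reversed so far: 26 -> 6 -> 25 -> 39
Step 5: curr=29, set curr.next=prev(26) | reversed so far: 29 -> 26 -> 6 -> 25 -> 39
Step 6: curr=11, set curr.next=prev(29) | reversed so far: 11 -> 29 -> 26 -> 6 -> 25 -> 39
Step 7: curr=34, set curr.next=prev(11) | reversed so far: 34 -> 11 -> 29 -> 26 -> 6 -> 25 -> 39

34 -> 11 -> 29 -> 26 -> 6 -> 25 -> 39 -> None


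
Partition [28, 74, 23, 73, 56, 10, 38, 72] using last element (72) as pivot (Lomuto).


Pivot: 72
  28 <= 72: advance i (no swap)
  23 <= 72: swap -> [28, 23, 74, 73, 56, 10, 38, 72]
  56 <= 72: swap -> [28, 23, 56, 73, 74, 10, 38, 72]
  10 <= 72: swap -> [28, 23, 56, 10, 74, 73, 38, 72]
  38 <= 72: swap -> [28, 23, 56, 10, 38, 73, 74, 72]
Place pivot at 5: [28, 23, 56, 10, 38, 72, 74, 73]

Partitioned: [28, 23, 56, 10, 38, 72, 74, 73]


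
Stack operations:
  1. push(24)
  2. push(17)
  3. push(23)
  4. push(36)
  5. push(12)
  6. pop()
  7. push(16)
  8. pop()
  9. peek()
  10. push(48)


push(24) -> [24]
push(17) -> [24, 17]
push(23) -> [24, 17, 23]
push(36) -> [24, 17, 23, 36]
push(12) -> [24, 17, 23, 36, 12]
pop()->12, [24, 17, 23, 36]
push(16) -> [24, 17, 23, 36, 16]
pop()->16, [24, 17, 23, 36]
peek()->36
push(48) -> [24, 17, 23, 36, 48]

Final stack: [24, 17, 23, 36, 48]


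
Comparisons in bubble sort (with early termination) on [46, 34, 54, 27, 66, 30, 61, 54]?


Algorithm: bubble sort (with early termination)
Input: [46, 34, 54, 27, 66, 30, 61, 54]
Sorted: [27, 30, 34, 46, 54, 54, 61, 66]

25


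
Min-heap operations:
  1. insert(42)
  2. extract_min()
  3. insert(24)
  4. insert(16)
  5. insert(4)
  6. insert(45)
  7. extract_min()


insert(42) -> [42]
extract_min()->42, []
insert(24) -> [24]
insert(16) -> [16, 24]
insert(4) -> [4, 24, 16]
insert(45) -> [4, 24, 16, 45]
extract_min()->4, [16, 24, 45]

Final heap: [16, 24, 45]


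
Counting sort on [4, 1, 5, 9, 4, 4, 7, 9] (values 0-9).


Input: [4, 1, 5, 9, 4, 4, 7, 9]
Counts: [0, 1, 0, 0, 3, 1, 0, 1, 0, 2]

Sorted: [1, 4, 4, 4, 5, 7, 9, 9]


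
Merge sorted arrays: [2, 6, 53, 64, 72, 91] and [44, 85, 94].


Take 2 from A
Take 6 from A
Take 44 from B
Take 53 from A
Take 64 from A
Take 72 from A
Take 85 from B
Take 91 from A

Merged: [2, 6, 44, 53, 64, 72, 85, 91, 94]


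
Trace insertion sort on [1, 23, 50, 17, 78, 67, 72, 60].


Initial: [1, 23, 50, 17, 78, 67, 72, 60]
Insert 23: [1, 23, 50, 17, 78, 67, 72, 60]
Insert 50: [1, 23, 50, 17, 78, 67, 72, 60]
Insert 17: [1, 17, 23, 50, 78, 67, 72, 60]
Insert 78: [1, 17, 23, 50, 78, 67, 72, 60]
Insert 67: [1, 17, 23, 50, 67, 78, 72, 60]
Insert 72: [1, 17, 23, 50, 67, 72, 78, 60]
Insert 60: [1, 17, 23, 50, 60, 67, 72, 78]

Sorted: [1, 17, 23, 50, 60, 67, 72, 78]


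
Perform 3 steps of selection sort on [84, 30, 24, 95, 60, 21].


Initial: [84, 30, 24, 95, 60, 21]
Step 1: min=21 at 5
  Swap: [21, 30, 24, 95, 60, 84]
Step 2: min=24 at 2
  Swap: [21, 24, 30, 95, 60, 84]
Step 3: min=30 at 2
  Swap: [21, 24, 30, 95, 60, 84]

After 3 steps: [21, 24, 30, 95, 60, 84]


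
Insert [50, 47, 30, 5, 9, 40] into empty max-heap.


Insert 50: [50]
Insert 47: [50, 47]
Insert 30: [50, 47, 30]
Insert 5: [50, 47, 30, 5]
Insert 9: [50, 47, 30, 5, 9]
Insert 40: [50, 47, 40, 5, 9, 30]

Final heap: [50, 47, 40, 5, 9, 30]


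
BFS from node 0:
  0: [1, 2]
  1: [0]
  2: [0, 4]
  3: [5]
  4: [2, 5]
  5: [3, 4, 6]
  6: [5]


Visit 0, enqueue [1, 2]
Visit 1, enqueue []
Visit 2, enqueue [4]
Visit 4, enqueue [5]
Visit 5, enqueue [3, 6]
Visit 3, enqueue []
Visit 6, enqueue []

BFS order: [0, 1, 2, 4, 5, 3, 6]


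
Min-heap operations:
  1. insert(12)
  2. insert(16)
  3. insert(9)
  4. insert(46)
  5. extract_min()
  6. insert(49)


insert(12) -> [12]
insert(16) -> [12, 16]
insert(9) -> [9, 16, 12]
insert(46) -> [9, 16, 12, 46]
extract_min()->9, [12, 16, 46]
insert(49) -> [12, 16, 46, 49]

Final heap: [12, 16, 46, 49]


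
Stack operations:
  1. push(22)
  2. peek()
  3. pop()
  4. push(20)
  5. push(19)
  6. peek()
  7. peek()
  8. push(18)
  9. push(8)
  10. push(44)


push(22) -> [22]
peek()->22
pop()->22, []
push(20) -> [20]
push(19) -> [20, 19]
peek()->19
peek()->19
push(18) -> [20, 19, 18]
push(8) -> [20, 19, 18, 8]
push(44) -> [20, 19, 18, 8, 44]

Final stack: [20, 19, 18, 8, 44]


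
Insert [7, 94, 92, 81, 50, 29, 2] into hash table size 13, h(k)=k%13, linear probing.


Insert 7: h=7 -> slot 7
Insert 94: h=3 -> slot 3
Insert 92: h=1 -> slot 1
Insert 81: h=3, 1 probes -> slot 4
Insert 50: h=11 -> slot 11
Insert 29: h=3, 2 probes -> slot 5
Insert 2: h=2 -> slot 2

Table: [None, 92, 2, 94, 81, 29, None, 7, None, None, None, 50, None]


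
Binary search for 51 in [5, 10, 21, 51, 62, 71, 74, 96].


Step 1: lo=0, hi=7, mid=3, val=51

Found at index 3


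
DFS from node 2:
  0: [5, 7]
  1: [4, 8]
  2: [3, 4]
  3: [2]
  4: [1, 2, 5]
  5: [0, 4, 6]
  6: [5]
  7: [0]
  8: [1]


Visit 2, push [4, 3]
Visit 3, push []
Visit 4, push [5, 1]
Visit 1, push [8]
Visit 8, push []
Visit 5, push [6, 0]
Visit 0, push [7]
Visit 7, push []
Visit 6, push []

DFS order: [2, 3, 4, 1, 8, 5, 0, 7, 6]


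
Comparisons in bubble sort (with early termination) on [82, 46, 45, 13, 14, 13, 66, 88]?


Algorithm: bubble sort (with early termination)
Input: [82, 46, 45, 13, 14, 13, 66, 88]
Sorted: [13, 13, 14, 45, 46, 66, 82, 88]

25


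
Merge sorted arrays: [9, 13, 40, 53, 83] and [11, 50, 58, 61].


Take 9 from A
Take 11 from B
Take 13 from A
Take 40 from A
Take 50 from B
Take 53 from A
Take 58 from B
Take 61 from B

Merged: [9, 11, 13, 40, 50, 53, 58, 61, 83]


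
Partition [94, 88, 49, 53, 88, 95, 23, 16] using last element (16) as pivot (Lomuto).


Pivot: 16
Place pivot at 0: [16, 88, 49, 53, 88, 95, 23, 94]

Partitioned: [16, 88, 49, 53, 88, 95, 23, 94]


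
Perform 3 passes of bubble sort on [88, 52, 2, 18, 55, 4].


Initial: [88, 52, 2, 18, 55, 4]
Pass 1: [52, 2, 18, 55, 4, 88] (5 swaps)
Pass 2: [2, 18, 52, 4, 55, 88] (3 swaps)
Pass 3: [2, 18, 4, 52, 55, 88] (1 swaps)

After 3 passes: [2, 18, 4, 52, 55, 88]


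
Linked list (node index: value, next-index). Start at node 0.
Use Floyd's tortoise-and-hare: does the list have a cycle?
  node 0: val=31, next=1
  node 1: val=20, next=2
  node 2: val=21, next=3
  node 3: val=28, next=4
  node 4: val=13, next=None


Floyd's tortoise (slow, +1) and hare (fast, +2):
  init: slow=0, fast=0
  step 1: slow=1, fast=2
  step 2: slow=2, fast=4
  step 3: fast -> None, no cycle

Cycle: no


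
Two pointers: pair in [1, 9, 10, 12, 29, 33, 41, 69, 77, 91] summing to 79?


lo=0(1)+hi=9(91)=92
lo=0(1)+hi=8(77)=78
lo=1(9)+hi=8(77)=86
lo=1(9)+hi=7(69)=78
lo=2(10)+hi=7(69)=79

Yes: 10+69=79


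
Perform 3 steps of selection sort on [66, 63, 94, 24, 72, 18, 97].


Initial: [66, 63, 94, 24, 72, 18, 97]
Step 1: min=18 at 5
  Swap: [18, 63, 94, 24, 72, 66, 97]
Step 2: min=24 at 3
  Swap: [18, 24, 94, 63, 72, 66, 97]
Step 3: min=63 at 3
  Swap: [18, 24, 63, 94, 72, 66, 97]

After 3 steps: [18, 24, 63, 94, 72, 66, 97]


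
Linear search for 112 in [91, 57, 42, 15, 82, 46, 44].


i=0: 91!=112
i=1: 57!=112
i=2: 42!=112
i=3: 15!=112
i=4: 82!=112
i=5: 46!=112
i=6: 44!=112

Not found, 7 comps


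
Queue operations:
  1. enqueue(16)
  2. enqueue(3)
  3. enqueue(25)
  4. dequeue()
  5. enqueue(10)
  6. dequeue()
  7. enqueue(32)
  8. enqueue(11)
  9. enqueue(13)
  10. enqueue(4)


enqueue(16) -> [16]
enqueue(3) -> [16, 3]
enqueue(25) -> [16, 3, 25]
dequeue()->16, [3, 25]
enqueue(10) -> [3, 25, 10]
dequeue()->3, [25, 10]
enqueue(32) -> [25, 10, 32]
enqueue(11) -> [25, 10, 32, 11]
enqueue(13) -> [25, 10, 32, 11, 13]
enqueue(4) -> [25, 10, 32, 11, 13, 4]

Final queue: [25, 10, 32, 11, 13, 4]


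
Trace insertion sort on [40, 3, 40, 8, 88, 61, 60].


Initial: [40, 3, 40, 8, 88, 61, 60]
Insert 3: [3, 40, 40, 8, 88, 61, 60]
Insert 40: [3, 40, 40, 8, 88, 61, 60]
Insert 8: [3, 8, 40, 40, 88, 61, 60]
Insert 88: [3, 8, 40, 40, 88, 61, 60]
Insert 61: [3, 8, 40, 40, 61, 88, 60]
Insert 60: [3, 8, 40, 40, 60, 61, 88]

Sorted: [3, 8, 40, 40, 60, 61, 88]


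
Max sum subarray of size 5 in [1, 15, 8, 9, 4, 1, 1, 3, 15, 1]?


[0:5]: 37
[1:6]: 37
[2:7]: 23
[3:8]: 18
[4:9]: 24
[5:10]: 21

Max: 37 at [0:5]


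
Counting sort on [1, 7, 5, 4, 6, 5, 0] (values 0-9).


Input: [1, 7, 5, 4, 6, 5, 0]
Counts: [1, 1, 0, 0, 1, 2, 1, 1, 0, 0]

Sorted: [0, 1, 4, 5, 5, 6, 7]


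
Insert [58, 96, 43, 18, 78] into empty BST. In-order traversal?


Insert 58: root
Insert 96: R from 58
Insert 43: L from 58
Insert 18: L from 58 -> L from 43
Insert 78: R from 58 -> L from 96

In-order: [18, 43, 58, 78, 96]


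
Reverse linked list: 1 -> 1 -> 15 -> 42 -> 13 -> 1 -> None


Step 1: curr=1, set curr.next=prev(None) | reversed so far: 1
Step 2: curr=1, set curr.next=prev(1) | reversed so far: 1 -> 1
Step 3: curr=15, set curr.next=prev(1) | reversed so far: 15 -> 1 -> 1
Step 4: curr=42, set curr.next=prev(15) | reversed so far: 42 -> 15 -> 1 -> 1
Step 5: curr=13, set curr.next=prev(42) | reversed so far: 13 -> 42 -> 15 -> 1 -> 1
Step 6: curr=1, set curr.next=prev(13) | reversed so far: 1 -> 13 -> 42 -> 15 -> 1 -> 1

1 -> 13 -> 42 -> 15 -> 1 -> 1 -> None


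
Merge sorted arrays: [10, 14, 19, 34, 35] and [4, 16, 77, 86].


Take 4 from B
Take 10 from A
Take 14 from A
Take 16 from B
Take 19 from A
Take 34 from A
Take 35 from A

Merged: [4, 10, 14, 16, 19, 34, 35, 77, 86]


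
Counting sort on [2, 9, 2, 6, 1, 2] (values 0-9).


Input: [2, 9, 2, 6, 1, 2]
Counts: [0, 1, 3, 0, 0, 0, 1, 0, 0, 1]

Sorted: [1, 2, 2, 2, 6, 9]


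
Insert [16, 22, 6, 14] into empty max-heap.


Insert 16: [16]
Insert 22: [22, 16]
Insert 6: [22, 16, 6]
Insert 14: [22, 16, 6, 14]

Final heap: [22, 16, 6, 14]


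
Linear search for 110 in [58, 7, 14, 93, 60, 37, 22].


i=0: 58!=110
i=1: 7!=110
i=2: 14!=110
i=3: 93!=110
i=4: 60!=110
i=5: 37!=110
i=6: 22!=110

Not found, 7 comps


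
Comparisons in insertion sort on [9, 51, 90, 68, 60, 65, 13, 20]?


Algorithm: insertion sort
Input: [9, 51, 90, 68, 60, 65, 13, 20]
Sorted: [9, 13, 20, 51, 60, 65, 68, 90]

22


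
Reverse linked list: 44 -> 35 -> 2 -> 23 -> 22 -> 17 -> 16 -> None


Step 1: curr=44, set curr.next=prev(None) | reversed so far: 44
Step 2: curr=35, set curr.next=prev(44) | reversed so far: 35 -> 44
Step 3: curr=2, set curr.next=prev(35) | reversed so far: 2 -> 35 -> 44
Step 4: curr=23, set curr.next=prev(2) | reversed so far: 23 -> 2 -> 35 -> 44
Step 5: curr=22, set curr.next=prev(23) | reversed so far: 22 -> 23 -> 2 -> 35 -> 44
Step 6: curr=17, set curr.next=prev(22) | reversed so far: 17 -> 22 -> 23 -> 2 -> 35 -> 44
Step 7: curr=16, set curr.next=prev(17) | reversed so far: 16 -> 17 -> 22 -> 23 -> 2 -> 35 -> 44

16 -> 17 -> 22 -> 23 -> 2 -> 35 -> 44 -> None


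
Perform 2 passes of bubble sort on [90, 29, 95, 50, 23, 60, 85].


Initial: [90, 29, 95, 50, 23, 60, 85]
Pass 1: [29, 90, 50, 23, 60, 85, 95] (5 swaps)
Pass 2: [29, 50, 23, 60, 85, 90, 95] (4 swaps)

After 2 passes: [29, 50, 23, 60, 85, 90, 95]


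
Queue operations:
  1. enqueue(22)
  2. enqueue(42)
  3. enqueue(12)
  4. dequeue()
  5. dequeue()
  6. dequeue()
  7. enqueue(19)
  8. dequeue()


enqueue(22) -> [22]
enqueue(42) -> [22, 42]
enqueue(12) -> [22, 42, 12]
dequeue()->22, [42, 12]
dequeue()->42, [12]
dequeue()->12, []
enqueue(19) -> [19]
dequeue()->19, []

Final queue: []


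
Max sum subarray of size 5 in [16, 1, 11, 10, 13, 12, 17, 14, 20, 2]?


[0:5]: 51
[1:6]: 47
[2:7]: 63
[3:8]: 66
[4:9]: 76
[5:10]: 65

Max: 76 at [4:9]


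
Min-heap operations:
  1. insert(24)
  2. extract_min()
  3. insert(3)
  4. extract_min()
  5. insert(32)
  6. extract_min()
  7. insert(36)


insert(24) -> [24]
extract_min()->24, []
insert(3) -> [3]
extract_min()->3, []
insert(32) -> [32]
extract_min()->32, []
insert(36) -> [36]

Final heap: [36]


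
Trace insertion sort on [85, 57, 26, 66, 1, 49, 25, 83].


Initial: [85, 57, 26, 66, 1, 49, 25, 83]
Insert 57: [57, 85, 26, 66, 1, 49, 25, 83]
Insert 26: [26, 57, 85, 66, 1, 49, 25, 83]
Insert 66: [26, 57, 66, 85, 1, 49, 25, 83]
Insert 1: [1, 26, 57, 66, 85, 49, 25, 83]
Insert 49: [1, 26, 49, 57, 66, 85, 25, 83]
Insert 25: [1, 25, 26, 49, 57, 66, 85, 83]
Insert 83: [1, 25, 26, 49, 57, 66, 83, 85]

Sorted: [1, 25, 26, 49, 57, 66, 83, 85]


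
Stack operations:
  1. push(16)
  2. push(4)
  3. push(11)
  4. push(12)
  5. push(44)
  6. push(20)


push(16) -> [16]
push(4) -> [16, 4]
push(11) -> [16, 4, 11]
push(12) -> [16, 4, 11, 12]
push(44) -> [16, 4, 11, 12, 44]
push(20) -> [16, 4, 11, 12, 44, 20]

Final stack: [16, 4, 11, 12, 44, 20]


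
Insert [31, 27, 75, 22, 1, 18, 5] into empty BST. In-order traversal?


Insert 31: root
Insert 27: L from 31
Insert 75: R from 31
Insert 22: L from 31 -> L from 27
Insert 1: L from 31 -> L from 27 -> L from 22
Insert 18: L from 31 -> L from 27 -> L from 22 -> R from 1
Insert 5: L from 31 -> L from 27 -> L from 22 -> R from 1 -> L from 18

In-order: [1, 5, 18, 22, 27, 31, 75]


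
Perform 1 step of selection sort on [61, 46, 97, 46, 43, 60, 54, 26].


Initial: [61, 46, 97, 46, 43, 60, 54, 26]
Step 1: min=26 at 7
  Swap: [26, 46, 97, 46, 43, 60, 54, 61]

After 1 step: [26, 46, 97, 46, 43, 60, 54, 61]


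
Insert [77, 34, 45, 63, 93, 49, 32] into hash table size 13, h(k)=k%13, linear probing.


Insert 77: h=12 -> slot 12
Insert 34: h=8 -> slot 8
Insert 45: h=6 -> slot 6
Insert 63: h=11 -> slot 11
Insert 93: h=2 -> slot 2
Insert 49: h=10 -> slot 10
Insert 32: h=6, 1 probes -> slot 7

Table: [None, None, 93, None, None, None, 45, 32, 34, None, 49, 63, 77]


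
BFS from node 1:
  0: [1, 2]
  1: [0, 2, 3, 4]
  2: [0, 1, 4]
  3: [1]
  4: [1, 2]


Visit 1, enqueue [0, 2, 3, 4]
Visit 0, enqueue []
Visit 2, enqueue []
Visit 3, enqueue []
Visit 4, enqueue []

BFS order: [1, 0, 2, 3, 4]


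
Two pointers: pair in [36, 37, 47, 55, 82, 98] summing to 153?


lo=0(36)+hi=5(98)=134
lo=1(37)+hi=5(98)=135
lo=2(47)+hi=5(98)=145
lo=3(55)+hi=5(98)=153

Yes: 55+98=153


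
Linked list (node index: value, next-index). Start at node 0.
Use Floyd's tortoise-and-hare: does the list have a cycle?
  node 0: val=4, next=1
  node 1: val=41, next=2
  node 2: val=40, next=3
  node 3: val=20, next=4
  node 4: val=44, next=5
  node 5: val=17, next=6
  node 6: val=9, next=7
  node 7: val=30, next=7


Floyd's tortoise (slow, +1) and hare (fast, +2):
  init: slow=0, fast=0
  step 1: slow=1, fast=2
  step 2: slow=2, fast=4
  step 3: slow=3, fast=6
  step 4: slow=4, fast=7
  step 5: slow=5, fast=7
  step 6: slow=6, fast=7
  step 7: slow=7, fast=7
  slow == fast at node 7: cycle detected

Cycle: yes


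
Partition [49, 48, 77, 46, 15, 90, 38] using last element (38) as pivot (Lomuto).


Pivot: 38
  15 <= 38: swap -> [15, 48, 77, 46, 49, 90, 38]
Place pivot at 1: [15, 38, 77, 46, 49, 90, 48]

Partitioned: [15, 38, 77, 46, 49, 90, 48]


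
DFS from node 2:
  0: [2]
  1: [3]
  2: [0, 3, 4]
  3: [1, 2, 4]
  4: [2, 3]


Visit 2, push [4, 3, 0]
Visit 0, push []
Visit 3, push [4, 1]
Visit 1, push []
Visit 4, push []

DFS order: [2, 0, 3, 1, 4]


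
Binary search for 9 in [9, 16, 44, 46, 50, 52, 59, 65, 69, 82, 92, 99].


Step 1: lo=0, hi=11, mid=5, val=52
Step 2: lo=0, hi=4, mid=2, val=44
Step 3: lo=0, hi=1, mid=0, val=9

Found at index 0


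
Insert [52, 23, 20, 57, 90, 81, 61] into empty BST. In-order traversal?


Insert 52: root
Insert 23: L from 52
Insert 20: L from 52 -> L from 23
Insert 57: R from 52
Insert 90: R from 52 -> R from 57
Insert 81: R from 52 -> R from 57 -> L from 90
Insert 61: R from 52 -> R from 57 -> L from 90 -> L from 81

In-order: [20, 23, 52, 57, 61, 81, 90]


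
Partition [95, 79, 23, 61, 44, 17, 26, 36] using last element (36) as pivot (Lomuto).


Pivot: 36
  23 <= 36: swap -> [23, 79, 95, 61, 44, 17, 26, 36]
  17 <= 36: swap -> [23, 17, 95, 61, 44, 79, 26, 36]
  26 <= 36: swap -> [23, 17, 26, 61, 44, 79, 95, 36]
Place pivot at 3: [23, 17, 26, 36, 44, 79, 95, 61]

Partitioned: [23, 17, 26, 36, 44, 79, 95, 61]


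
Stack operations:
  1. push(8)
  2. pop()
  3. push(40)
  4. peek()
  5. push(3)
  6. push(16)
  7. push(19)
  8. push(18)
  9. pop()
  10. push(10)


push(8) -> [8]
pop()->8, []
push(40) -> [40]
peek()->40
push(3) -> [40, 3]
push(16) -> [40, 3, 16]
push(19) -> [40, 3, 16, 19]
push(18) -> [40, 3, 16, 19, 18]
pop()->18, [40, 3, 16, 19]
push(10) -> [40, 3, 16, 19, 10]

Final stack: [40, 3, 16, 19, 10]


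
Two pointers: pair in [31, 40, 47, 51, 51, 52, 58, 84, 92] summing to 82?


lo=0(31)+hi=8(92)=123
lo=0(31)+hi=7(84)=115
lo=0(31)+hi=6(58)=89
lo=0(31)+hi=5(52)=83
lo=0(31)+hi=4(51)=82

Yes: 31+51=82


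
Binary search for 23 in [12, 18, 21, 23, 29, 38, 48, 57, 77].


Step 1: lo=0, hi=8, mid=4, val=29
Step 2: lo=0, hi=3, mid=1, val=18
Step 3: lo=2, hi=3, mid=2, val=21
Step 4: lo=3, hi=3, mid=3, val=23

Found at index 3


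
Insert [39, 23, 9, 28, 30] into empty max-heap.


Insert 39: [39]
Insert 23: [39, 23]
Insert 9: [39, 23, 9]
Insert 28: [39, 28, 9, 23]
Insert 30: [39, 30, 9, 23, 28]

Final heap: [39, 30, 9, 23, 28]


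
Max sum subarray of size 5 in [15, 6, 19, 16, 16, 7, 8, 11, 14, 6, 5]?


[0:5]: 72
[1:6]: 64
[2:7]: 66
[3:8]: 58
[4:9]: 56
[5:10]: 46
[6:11]: 44

Max: 72 at [0:5]


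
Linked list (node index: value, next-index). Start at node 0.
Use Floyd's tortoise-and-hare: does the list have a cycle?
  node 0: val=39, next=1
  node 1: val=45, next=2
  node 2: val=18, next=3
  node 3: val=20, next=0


Floyd's tortoise (slow, +1) and hare (fast, +2):
  init: slow=0, fast=0
  step 1: slow=1, fast=2
  step 2: slow=2, fast=0
  step 3: slow=3, fast=2
  step 4: slow=0, fast=0
  slow == fast at node 0: cycle detected

Cycle: yes


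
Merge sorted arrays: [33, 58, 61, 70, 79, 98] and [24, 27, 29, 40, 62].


Take 24 from B
Take 27 from B
Take 29 from B
Take 33 from A
Take 40 from B
Take 58 from A
Take 61 from A
Take 62 from B

Merged: [24, 27, 29, 33, 40, 58, 61, 62, 70, 79, 98]


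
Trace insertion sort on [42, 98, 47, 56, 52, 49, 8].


Initial: [42, 98, 47, 56, 52, 49, 8]
Insert 98: [42, 98, 47, 56, 52, 49, 8]
Insert 47: [42, 47, 98, 56, 52, 49, 8]
Insert 56: [42, 47, 56, 98, 52, 49, 8]
Insert 52: [42, 47, 52, 56, 98, 49, 8]
Insert 49: [42, 47, 49, 52, 56, 98, 8]
Insert 8: [8, 42, 47, 49, 52, 56, 98]

Sorted: [8, 42, 47, 49, 52, 56, 98]


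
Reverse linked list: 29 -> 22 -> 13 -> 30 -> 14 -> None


Step 1: curr=29, set curr.next=prev(None) | reversed so far: 29
Step 2: curr=22, set curr.next=prev(29) | reversed so far: 22 -> 29
Step 3: curr=13, set curr.next=prev(22) | reversed so far: 13 -> 22 -> 29
Step 4: curr=30, set curr.next=prev(13) | reversed so far: 30 -> 13 -> 22 -> 29
Step 5: curr=14, set curr.next=prev(30) | reversed so far: 14 -> 30 -> 13 -> 22 -> 29

14 -> 30 -> 13 -> 22 -> 29 -> None


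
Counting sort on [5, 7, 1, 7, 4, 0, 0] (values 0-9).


Input: [5, 7, 1, 7, 4, 0, 0]
Counts: [2, 1, 0, 0, 1, 1, 0, 2, 0, 0]

Sorted: [0, 0, 1, 4, 5, 7, 7]


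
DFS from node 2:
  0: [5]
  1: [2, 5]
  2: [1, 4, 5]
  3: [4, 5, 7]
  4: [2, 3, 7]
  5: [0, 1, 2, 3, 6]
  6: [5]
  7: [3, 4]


Visit 2, push [5, 4, 1]
Visit 1, push [5]
Visit 5, push [6, 3, 0]
Visit 0, push []
Visit 3, push [7, 4]
Visit 4, push [7]
Visit 7, push []
Visit 6, push []

DFS order: [2, 1, 5, 0, 3, 4, 7, 6]


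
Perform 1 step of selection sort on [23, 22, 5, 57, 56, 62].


Initial: [23, 22, 5, 57, 56, 62]
Step 1: min=5 at 2
  Swap: [5, 22, 23, 57, 56, 62]

After 1 step: [5, 22, 23, 57, 56, 62]


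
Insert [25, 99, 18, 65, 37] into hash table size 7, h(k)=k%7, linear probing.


Insert 25: h=4 -> slot 4
Insert 99: h=1 -> slot 1
Insert 18: h=4, 1 probes -> slot 5
Insert 65: h=2 -> slot 2
Insert 37: h=2, 1 probes -> slot 3

Table: [None, 99, 65, 37, 25, 18, None]


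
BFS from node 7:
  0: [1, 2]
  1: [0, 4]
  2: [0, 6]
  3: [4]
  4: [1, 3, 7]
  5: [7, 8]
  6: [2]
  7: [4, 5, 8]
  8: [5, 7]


Visit 7, enqueue [4, 5, 8]
Visit 4, enqueue [1, 3]
Visit 5, enqueue []
Visit 8, enqueue []
Visit 1, enqueue [0]
Visit 3, enqueue []
Visit 0, enqueue [2]
Visit 2, enqueue [6]
Visit 6, enqueue []

BFS order: [7, 4, 5, 8, 1, 3, 0, 2, 6]


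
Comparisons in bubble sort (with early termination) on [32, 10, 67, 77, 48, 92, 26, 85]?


Algorithm: bubble sort (with early termination)
Input: [32, 10, 67, 77, 48, 92, 26, 85]
Sorted: [10, 26, 32, 48, 67, 77, 85, 92]

27


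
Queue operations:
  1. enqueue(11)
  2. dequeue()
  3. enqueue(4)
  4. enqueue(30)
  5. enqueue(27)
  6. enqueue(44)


enqueue(11) -> [11]
dequeue()->11, []
enqueue(4) -> [4]
enqueue(30) -> [4, 30]
enqueue(27) -> [4, 30, 27]
enqueue(44) -> [4, 30, 27, 44]

Final queue: [4, 30, 27, 44]


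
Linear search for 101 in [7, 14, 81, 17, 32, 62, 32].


i=0: 7!=101
i=1: 14!=101
i=2: 81!=101
i=3: 17!=101
i=4: 32!=101
i=5: 62!=101
i=6: 32!=101

Not found, 7 comps


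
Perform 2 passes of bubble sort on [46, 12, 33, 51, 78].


Initial: [46, 12, 33, 51, 78]
Pass 1: [12, 33, 46, 51, 78] (2 swaps)
Pass 2: [12, 33, 46, 51, 78] (0 swaps)

After 2 passes: [12, 33, 46, 51, 78]


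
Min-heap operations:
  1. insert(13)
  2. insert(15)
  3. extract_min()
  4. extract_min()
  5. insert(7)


insert(13) -> [13]
insert(15) -> [13, 15]
extract_min()->13, [15]
extract_min()->15, []
insert(7) -> [7]

Final heap: [7]


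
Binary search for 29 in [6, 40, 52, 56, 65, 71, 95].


Step 1: lo=0, hi=6, mid=3, val=56
Step 2: lo=0, hi=2, mid=1, val=40
Step 3: lo=0, hi=0, mid=0, val=6

Not found


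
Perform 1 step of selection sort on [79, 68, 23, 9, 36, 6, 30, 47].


Initial: [79, 68, 23, 9, 36, 6, 30, 47]
Step 1: min=6 at 5
  Swap: [6, 68, 23, 9, 36, 79, 30, 47]

After 1 step: [6, 68, 23, 9, 36, 79, 30, 47]


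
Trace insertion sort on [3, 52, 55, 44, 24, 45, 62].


Initial: [3, 52, 55, 44, 24, 45, 62]
Insert 52: [3, 52, 55, 44, 24, 45, 62]
Insert 55: [3, 52, 55, 44, 24, 45, 62]
Insert 44: [3, 44, 52, 55, 24, 45, 62]
Insert 24: [3, 24, 44, 52, 55, 45, 62]
Insert 45: [3, 24, 44, 45, 52, 55, 62]
Insert 62: [3, 24, 44, 45, 52, 55, 62]

Sorted: [3, 24, 44, 45, 52, 55, 62]


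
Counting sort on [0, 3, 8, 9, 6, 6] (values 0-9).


Input: [0, 3, 8, 9, 6, 6]
Counts: [1, 0, 0, 1, 0, 0, 2, 0, 1, 1]

Sorted: [0, 3, 6, 6, 8, 9]


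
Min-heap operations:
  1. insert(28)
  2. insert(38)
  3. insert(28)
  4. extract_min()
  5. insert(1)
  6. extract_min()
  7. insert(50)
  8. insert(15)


insert(28) -> [28]
insert(38) -> [28, 38]
insert(28) -> [28, 38, 28]
extract_min()->28, [28, 38]
insert(1) -> [1, 38, 28]
extract_min()->1, [28, 38]
insert(50) -> [28, 38, 50]
insert(15) -> [15, 28, 50, 38]

Final heap: [15, 28, 50, 38]


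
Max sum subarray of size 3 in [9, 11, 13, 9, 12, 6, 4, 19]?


[0:3]: 33
[1:4]: 33
[2:5]: 34
[3:6]: 27
[4:7]: 22
[5:8]: 29

Max: 34 at [2:5]


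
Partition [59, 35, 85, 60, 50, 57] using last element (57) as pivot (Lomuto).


Pivot: 57
  35 <= 57: swap -> [35, 59, 85, 60, 50, 57]
  50 <= 57: swap -> [35, 50, 85, 60, 59, 57]
Place pivot at 2: [35, 50, 57, 60, 59, 85]

Partitioned: [35, 50, 57, 60, 59, 85]


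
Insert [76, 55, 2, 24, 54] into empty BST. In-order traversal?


Insert 76: root
Insert 55: L from 76
Insert 2: L from 76 -> L from 55
Insert 24: L from 76 -> L from 55 -> R from 2
Insert 54: L from 76 -> L from 55 -> R from 2 -> R from 24

In-order: [2, 24, 54, 55, 76]


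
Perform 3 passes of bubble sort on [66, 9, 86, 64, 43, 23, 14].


Initial: [66, 9, 86, 64, 43, 23, 14]
Pass 1: [9, 66, 64, 43, 23, 14, 86] (5 swaps)
Pass 2: [9, 64, 43, 23, 14, 66, 86] (4 swaps)
Pass 3: [9, 43, 23, 14, 64, 66, 86] (3 swaps)

After 3 passes: [9, 43, 23, 14, 64, 66, 86]


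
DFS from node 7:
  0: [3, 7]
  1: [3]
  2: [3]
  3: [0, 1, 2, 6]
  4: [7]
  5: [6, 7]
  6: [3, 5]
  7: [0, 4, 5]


Visit 7, push [5, 4, 0]
Visit 0, push [3]
Visit 3, push [6, 2, 1]
Visit 1, push []
Visit 2, push []
Visit 6, push [5]
Visit 5, push []
Visit 4, push []

DFS order: [7, 0, 3, 1, 2, 6, 5, 4]
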